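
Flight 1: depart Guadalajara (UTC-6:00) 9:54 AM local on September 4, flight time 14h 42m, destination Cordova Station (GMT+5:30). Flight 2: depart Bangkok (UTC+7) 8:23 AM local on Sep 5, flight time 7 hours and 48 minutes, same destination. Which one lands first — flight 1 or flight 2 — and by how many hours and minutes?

the first, by 2 hours 35 minutes

Flight 1 in UTC: 9:54 AM + 6:00 = 3:54 PM on Sep 4.
+14 hours 42 minutes → arrive 6:36 AM UTC on Sep 5.
Flight 2 in UTC: 8:23 AM − 7:00 = 1:23 AM on Sep 5.
+7 hours and 48 minutes → arrive 9:11 AM UTC on Sep 5.
Flight 1 lands earlier by 2 hours 35 minutes.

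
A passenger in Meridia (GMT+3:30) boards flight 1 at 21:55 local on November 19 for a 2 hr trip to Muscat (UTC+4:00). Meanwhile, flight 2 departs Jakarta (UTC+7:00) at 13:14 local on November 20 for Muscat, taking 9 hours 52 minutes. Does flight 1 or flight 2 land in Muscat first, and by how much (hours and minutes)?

the first, by 19 hours 41 minutes

Flight 1 in UTC: 21:55 − 3:30 = 18:25 on Nov 19.
+2 hours → arrive 20:25 UTC on Nov 19.
Flight 2 in UTC: 13:14 − 7:00 = 06:14 on Nov 20.
+9 hours and 52 minutes → arrive 16:06 UTC on Nov 20.
Flight 1 lands earlier by 19 hours 41 minutes.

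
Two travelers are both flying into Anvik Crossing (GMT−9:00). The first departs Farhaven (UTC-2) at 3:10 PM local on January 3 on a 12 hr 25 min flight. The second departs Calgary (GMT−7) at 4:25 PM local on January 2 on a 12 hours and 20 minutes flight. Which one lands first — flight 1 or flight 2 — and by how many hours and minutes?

the second, by 17 hours 50 minutes

Flight 1 in UTC: 3:10 PM + 2:00 = 5:10 PM on Jan 3.
+12 hours 25 minutes → arrive 5:35 AM UTC on Jan 4.
Flight 2 in UTC: 4:25 PM + 7:00 = 11:25 PM on Jan 2.
+12 hours 20 minutes → arrive 11:45 AM UTC on Jan 3.
Flight 2 lands earlier by 17 hours 50 minutes.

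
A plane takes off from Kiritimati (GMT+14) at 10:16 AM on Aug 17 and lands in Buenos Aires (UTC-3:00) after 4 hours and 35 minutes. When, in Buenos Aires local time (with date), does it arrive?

Convert departure to UTC: 10:16 AM − 14:00 = 8:16 PM UTC on Aug 16.
Add 4 hours 35 minutes travel time → 12:51 AM UTC (Aug 17).
Buenos Aires is UTC−3:00, so local arrival = 12:51 AM − 3:00 = 9:51 PM on Aug 16.

9:51 PM on August 16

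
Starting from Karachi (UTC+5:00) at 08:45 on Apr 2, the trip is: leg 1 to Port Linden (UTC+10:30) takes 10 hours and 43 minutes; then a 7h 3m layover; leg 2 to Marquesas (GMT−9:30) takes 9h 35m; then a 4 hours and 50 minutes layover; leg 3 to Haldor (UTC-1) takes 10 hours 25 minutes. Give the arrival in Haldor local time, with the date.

21:21 on Apr 3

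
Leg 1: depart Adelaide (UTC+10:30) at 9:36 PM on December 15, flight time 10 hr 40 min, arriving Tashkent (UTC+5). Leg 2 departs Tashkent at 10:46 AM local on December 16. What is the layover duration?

Convert departure to UTC: 9:36 PM − 10:30 = 11:06 AM UTC on Dec 15.
Add 10 hours 40 minutes flight time → 9:46 PM UTC.
Tashkent is UTC+5:00, so local arrival = 9:46 PM + 5:00 = 2:46 AM on Dec 16.
Layover = 10:46 AM − 2:46 AM = 8 hours.

8 hours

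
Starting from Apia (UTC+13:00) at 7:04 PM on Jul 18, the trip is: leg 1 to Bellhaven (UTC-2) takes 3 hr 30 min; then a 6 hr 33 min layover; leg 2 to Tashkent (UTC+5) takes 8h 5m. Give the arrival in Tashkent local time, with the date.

5:12 AM on July 19

Convert departure to UTC: 7:04 PM − 13:00 = 6:04 AM UTC on Jul 18.
Add 3 hours 30 minutes leg 1 → 9:34 AM UTC.
Add 6 hours and 33 minutes layover in Bellhaven → 4:07 PM UTC.
Add 8 hours 5 minutes leg 2 → 12:12 AM UTC (Jul 19).
Tashkent is UTC+5:00, so local arrival = 12:12 AM + 5:00 = 5:12 AM on Jul 19.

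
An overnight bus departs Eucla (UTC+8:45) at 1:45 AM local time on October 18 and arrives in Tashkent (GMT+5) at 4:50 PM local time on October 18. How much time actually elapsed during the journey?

Tashkent is 3:45 behind Eucla.
Clock-face elapsed time (ignoring zones) is 15 hours 5 minutes.
Actual elapsed = 15 hours 5 minutes + 3:45 = 18 hours 50 minutes.

18 hours 50 minutes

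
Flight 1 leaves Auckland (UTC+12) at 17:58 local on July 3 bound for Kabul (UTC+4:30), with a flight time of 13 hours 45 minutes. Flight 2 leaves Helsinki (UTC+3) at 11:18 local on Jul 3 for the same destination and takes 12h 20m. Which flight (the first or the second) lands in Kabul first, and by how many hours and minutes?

the first, by 55 minutes

Flight 1 in UTC: 17:58 − 12:00 = 05:58 on Jul 3.
+13 hours and 45 minutes → arrive 19:43 UTC on Jul 3.
Flight 2 in UTC: 11:18 − 3:00 = 08:18 on Jul 3.
+12 hours 20 minutes → arrive 20:38 UTC on Jul 3.
Flight 1 lands earlier by 55 minutes.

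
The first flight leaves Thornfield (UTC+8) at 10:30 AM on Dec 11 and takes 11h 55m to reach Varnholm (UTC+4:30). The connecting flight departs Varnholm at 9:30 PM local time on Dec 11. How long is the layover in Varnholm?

2 hours 35 minutes

Convert departure to UTC: 10:30 AM − 8:00 = 2:30 AM UTC on Dec 11.
Add 11 hours 55 minutes flight time → 2:25 PM UTC.
Varnholm is UTC+4:30, so local arrival = 2:25 PM + 4:30 = 6:55 PM on Dec 11.
Layover = 9:30 PM − 6:55 PM = 2 hours 35 minutes.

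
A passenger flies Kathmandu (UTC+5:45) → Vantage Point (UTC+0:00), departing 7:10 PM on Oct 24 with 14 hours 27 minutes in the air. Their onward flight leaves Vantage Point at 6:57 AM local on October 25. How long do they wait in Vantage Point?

Convert departure to UTC: 7:10 PM − 5:45 = 1:25 PM UTC on Oct 24.
Add 14 hours 27 minutes flight time → 3:52 AM UTC (Oct 25).
Vantage Point is UTC+0, so local arrival is the same: 3:52 AM on Oct 25.
Layover = 6:57 AM − 3:52 AM = 3 hours 5 minutes.

3 hours 5 minutes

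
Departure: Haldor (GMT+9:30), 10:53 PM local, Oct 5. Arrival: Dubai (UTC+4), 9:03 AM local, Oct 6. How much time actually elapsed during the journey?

15 hours 40 minutes

Departure in UTC: 10:53 PM − 9:30 = 1:23 PM on Oct 5.
Arrival in UTC: 9:03 AM − 4:00 = 5:03 AM on Oct 6.
Elapsed = 5:03 AM − 1:23 PM (+1 day) = 15 hours 40 minutes.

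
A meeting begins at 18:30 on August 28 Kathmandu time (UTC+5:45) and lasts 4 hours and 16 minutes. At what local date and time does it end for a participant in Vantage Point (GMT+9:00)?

Vantage Point is 3:15 ahead of Kathmandu.
After 4 hours and 16 minutes it is 22:46 in Kathmandu.
Shift by the zone difference: 22:46 + 3:15 = 02:01 on Aug 29 in Vantage Point.

02:01 on Aug 29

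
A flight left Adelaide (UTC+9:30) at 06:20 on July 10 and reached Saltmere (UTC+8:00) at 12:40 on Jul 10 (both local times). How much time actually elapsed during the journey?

7 hours 50 minutes

Departure in UTC: 06:20 − 9:30 = 20:50 on Jul 9.
Arrival in UTC: 12:40 − 8:00 = 04:40 on Jul 10.
Elapsed = 04:40 − 20:50 (+1 day) = 7 hours 50 minutes.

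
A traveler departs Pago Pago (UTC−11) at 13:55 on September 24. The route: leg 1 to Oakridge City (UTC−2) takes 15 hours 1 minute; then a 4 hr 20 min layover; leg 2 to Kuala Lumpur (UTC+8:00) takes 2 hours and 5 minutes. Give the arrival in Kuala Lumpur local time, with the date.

06:21 on Sep 26

Convert departure to UTC: 13:55 + 11:00 = 00:55 UTC on Sep 25.
Add 15 hours and 1 minute leg 1 → 15:56 UTC.
Add 4 hours and 20 minutes layover in Oakridge City → 20:16 UTC.
Add 2 hours and 5 minutes leg 2 → 22:21 UTC.
Kuala Lumpur is UTC+8:00, so local arrival = 22:21 + 8:00 = 06:21 on Sep 26.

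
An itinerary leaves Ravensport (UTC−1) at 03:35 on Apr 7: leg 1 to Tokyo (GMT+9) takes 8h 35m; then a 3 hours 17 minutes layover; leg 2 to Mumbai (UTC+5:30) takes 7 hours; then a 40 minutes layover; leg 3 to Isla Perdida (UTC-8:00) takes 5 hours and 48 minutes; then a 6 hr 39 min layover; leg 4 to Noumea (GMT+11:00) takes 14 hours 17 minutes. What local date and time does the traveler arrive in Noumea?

13:51 on April 9

Convert departure to UTC: 03:35 + 1:00 = 04:35 UTC on Apr 7.
Add 8 hours 35 minutes leg 1 → 13:10 UTC.
Add 3 hours 17 minutes layover in Tokyo → 16:27 UTC.
Add 7 hours leg 2 → 23:27 UTC.
Add 40 minutes layover in Mumbai → 00:07 UTC (Apr 8).
Add 5 hours and 48 minutes leg 3 → 05:55 UTC.
Add 6 hours and 39 minutes layover in Isla Perdida → 12:34 UTC.
Add 14 hours 17 minutes leg 4 → 02:51 UTC (Apr 9).
Noumea is UTC+11:00, so local arrival = 02:51 + 11:00 = 13:51 on Apr 9.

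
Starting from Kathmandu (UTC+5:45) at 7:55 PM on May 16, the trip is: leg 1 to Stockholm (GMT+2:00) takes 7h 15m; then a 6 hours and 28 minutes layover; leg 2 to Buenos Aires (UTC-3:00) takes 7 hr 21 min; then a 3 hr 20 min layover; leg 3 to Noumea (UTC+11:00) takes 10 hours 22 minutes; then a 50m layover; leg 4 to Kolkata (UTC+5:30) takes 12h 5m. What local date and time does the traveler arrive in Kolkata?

7:21 PM on May 18

Convert departure to UTC: 7:55 PM − 5:45 = 2:10 PM UTC on May 16.
Add 7 hours 15 minutes leg 1 → 9:25 PM UTC.
Add 6 hours and 28 minutes layover in Stockholm → 3:53 AM UTC (May 17).
Add 7 hours and 21 minutes leg 2 → 11:14 AM UTC.
Add 3 hours and 20 minutes layover in Buenos Aires → 2:34 PM UTC.
Add 10 hours and 22 minutes leg 3 → 12:56 AM UTC (May 18).
Add 50 minutes layover in Noumea → 1:46 AM UTC.
Add 12 hours 5 minutes leg 4 → 1:51 PM UTC.
Kolkata is UTC+5:30, so local arrival = 1:51 PM + 5:30 = 7:21 PM on May 18.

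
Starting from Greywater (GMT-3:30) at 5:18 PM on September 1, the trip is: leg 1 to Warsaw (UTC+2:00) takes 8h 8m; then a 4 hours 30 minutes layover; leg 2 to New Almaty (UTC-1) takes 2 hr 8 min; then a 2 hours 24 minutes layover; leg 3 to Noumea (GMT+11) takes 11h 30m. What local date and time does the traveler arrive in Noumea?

12:28 PM on Sep 3

Convert departure to UTC: 5:18 PM + 3:30 = 8:48 PM UTC on Sep 1.
Add 8 hours and 8 minutes leg 1 → 4:56 AM UTC (Sep 2).
Add 4 hours 30 minutes layover in Warsaw → 9:26 AM UTC.
Add 2 hours and 8 minutes leg 2 → 11:34 AM UTC.
Add 2 hours 24 minutes layover in New Almaty → 1:58 PM UTC.
Add 11 hours and 30 minutes leg 3 → 1:28 AM UTC (Sep 3).
Noumea is UTC+11:00, so local arrival = 1:28 AM + 11:00 = 12:28 PM on Sep 3.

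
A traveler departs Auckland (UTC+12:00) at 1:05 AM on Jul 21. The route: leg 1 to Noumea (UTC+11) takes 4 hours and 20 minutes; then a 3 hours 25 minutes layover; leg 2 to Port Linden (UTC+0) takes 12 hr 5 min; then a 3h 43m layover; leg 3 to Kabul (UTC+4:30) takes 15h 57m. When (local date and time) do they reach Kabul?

Convert departure to UTC: 1:05 AM − 12:00 = 1:05 PM UTC on Jul 20.
Add 4 hours 20 minutes leg 1 → 5:25 PM UTC.
Add 3 hours and 25 minutes layover in Noumea → 8:50 PM UTC.
Add 12 hours 5 minutes leg 2 → 8:55 AM UTC (Jul 21).
Add 3 hours and 43 minutes layover in Port Linden → 12:38 PM UTC.
Add 15 hours and 57 minutes leg 3 → 4:35 AM UTC (Jul 22).
Kabul is UTC+4:30, so local arrival = 4:35 AM + 4:30 = 9:05 AM on Jul 22.

9:05 AM on Jul 22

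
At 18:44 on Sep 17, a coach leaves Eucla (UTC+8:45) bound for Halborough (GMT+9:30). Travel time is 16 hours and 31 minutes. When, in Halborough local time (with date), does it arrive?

Convert departure to UTC: 18:44 − 8:45 = 09:59 UTC on Sep 17.
Add 16 hours 31 minutes travel time → 02:30 UTC (Sep 18).
Halborough is UTC+9:30, so local arrival = 02:30 + 9:30 = 12:00 on Sep 18.

12:00 on September 18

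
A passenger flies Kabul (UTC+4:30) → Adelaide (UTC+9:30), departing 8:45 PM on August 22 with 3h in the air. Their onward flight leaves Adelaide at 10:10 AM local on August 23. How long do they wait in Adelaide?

5 hours 25 minutes

Convert departure to UTC: 8:45 PM − 4:30 = 4:15 PM UTC on Aug 22.
Add 3 hours flight time → 7:15 PM UTC.
Adelaide is UTC+9:30, so local arrival = 7:15 PM + 9:30 = 4:45 AM on Aug 23.
Layover = 10:10 AM − 4:45 AM = 5 hours 25 minutes.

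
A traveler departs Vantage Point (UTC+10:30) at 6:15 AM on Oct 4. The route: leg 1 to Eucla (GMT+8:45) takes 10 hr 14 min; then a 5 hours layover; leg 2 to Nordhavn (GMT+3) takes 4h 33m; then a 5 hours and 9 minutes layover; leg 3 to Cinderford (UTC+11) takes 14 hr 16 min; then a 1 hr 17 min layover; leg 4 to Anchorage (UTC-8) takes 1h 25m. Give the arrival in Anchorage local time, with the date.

Convert departure to UTC: 6:15 AM − 10:30 = 7:45 PM UTC on Oct 3.
Add 10 hours and 14 minutes leg 1 → 5:59 AM UTC (Oct 4).
Add 5 hours layover in Eucla → 10:59 AM UTC.
Add 4 hours 33 minutes leg 2 → 3:32 PM UTC.
Add 5 hours 9 minutes layover in Nordhavn → 8:41 PM UTC.
Add 14 hours and 16 minutes leg 3 → 10:57 AM UTC (Oct 5).
Add 1 hour and 17 minutes layover in Cinderford → 12:14 PM UTC.
Add 1 hour 25 minutes leg 4 → 1:39 PM UTC.
Anchorage is UTC−8:00, so local arrival = 1:39 PM − 8:00 = 5:39 AM on Oct 5.

5:39 AM on Oct 5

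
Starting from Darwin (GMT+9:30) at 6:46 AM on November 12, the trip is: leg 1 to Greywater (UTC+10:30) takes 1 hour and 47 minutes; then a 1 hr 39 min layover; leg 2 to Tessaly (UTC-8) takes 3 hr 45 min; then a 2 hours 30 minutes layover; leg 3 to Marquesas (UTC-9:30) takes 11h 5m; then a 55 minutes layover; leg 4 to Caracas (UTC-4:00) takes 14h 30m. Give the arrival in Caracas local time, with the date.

Convert departure to UTC: 6:46 AM − 9:30 = 9:16 PM UTC on Nov 11.
Add 1 hour and 47 minutes leg 1 → 11:03 PM UTC.
Add 1 hour and 39 minutes layover in Greywater → 12:42 AM UTC (Nov 12).
Add 3 hours and 45 minutes leg 2 → 4:27 AM UTC.
Add 2 hours and 30 minutes layover in Tessaly → 6:57 AM UTC.
Add 11 hours 5 minutes leg 3 → 6:02 PM UTC.
Add 55 minutes layover in Marquesas → 6:57 PM UTC.
Add 14 hours 30 minutes leg 4 → 9:27 AM UTC (Nov 13).
Caracas is UTC−4:00, so local arrival = 9:27 AM − 4:00 = 5:27 AM on Nov 13.

5:27 AM on November 13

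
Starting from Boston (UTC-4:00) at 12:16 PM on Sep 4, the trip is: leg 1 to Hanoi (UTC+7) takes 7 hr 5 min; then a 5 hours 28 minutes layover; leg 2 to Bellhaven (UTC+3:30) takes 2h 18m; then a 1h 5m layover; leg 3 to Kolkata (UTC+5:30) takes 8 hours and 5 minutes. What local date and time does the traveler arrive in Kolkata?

Convert departure to UTC: 12:16 PM + 4:00 = 4:16 PM UTC on Sep 4.
Add 7 hours 5 minutes leg 1 → 11:21 PM UTC.
Add 5 hours and 28 minutes layover in Hanoi → 4:49 AM UTC (Sep 5).
Add 2 hours and 18 minutes leg 2 → 7:07 AM UTC.
Add 1 hour 5 minutes layover in Bellhaven → 8:12 AM UTC.
Add 8 hours and 5 minutes leg 3 → 4:17 PM UTC.
Kolkata is UTC+5:30, so local arrival = 4:17 PM + 5:30 = 9:47 PM on Sep 5.

9:47 PM on September 5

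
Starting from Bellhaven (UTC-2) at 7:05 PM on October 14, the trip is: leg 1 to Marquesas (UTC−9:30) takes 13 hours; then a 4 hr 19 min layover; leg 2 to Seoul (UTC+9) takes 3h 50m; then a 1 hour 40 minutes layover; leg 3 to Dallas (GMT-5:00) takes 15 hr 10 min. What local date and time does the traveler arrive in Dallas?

6:04 AM on October 16

Convert departure to UTC: 7:05 PM + 2:00 = 9:05 PM UTC on Oct 14.
Add 13 hours leg 1 → 10:05 AM UTC (Oct 15).
Add 4 hours and 19 minutes layover in Marquesas → 2:24 PM UTC.
Add 3 hours 50 minutes leg 2 → 6:14 PM UTC.
Add 1 hour and 40 minutes layover in Seoul → 7:54 PM UTC.
Add 15 hours 10 minutes leg 3 → 11:04 AM UTC (Oct 16).
Dallas is UTC−5:00, so local arrival = 11:04 AM − 5:00 = 6:04 AM on Oct 16.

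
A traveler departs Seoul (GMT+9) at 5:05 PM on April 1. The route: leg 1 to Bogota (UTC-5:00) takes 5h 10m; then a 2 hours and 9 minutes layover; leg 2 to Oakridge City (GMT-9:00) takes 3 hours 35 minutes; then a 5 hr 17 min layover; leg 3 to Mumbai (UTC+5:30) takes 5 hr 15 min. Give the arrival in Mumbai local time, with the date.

11:01 AM on April 2

Convert departure to UTC: 5:05 PM − 9:00 = 8:05 AM UTC on Apr 1.
Add 5 hours 10 minutes leg 1 → 1:15 PM UTC.
Add 2 hours and 9 minutes layover in Bogota → 3:24 PM UTC.
Add 3 hours and 35 minutes leg 2 → 6:59 PM UTC.
Add 5 hours 17 minutes layover in Oakridge City → 12:16 AM UTC (Apr 2).
Add 5 hours and 15 minutes leg 3 → 5:31 AM UTC.
Mumbai is UTC+5:30, so local arrival = 5:31 AM + 5:30 = 11:01 AM on Apr 2.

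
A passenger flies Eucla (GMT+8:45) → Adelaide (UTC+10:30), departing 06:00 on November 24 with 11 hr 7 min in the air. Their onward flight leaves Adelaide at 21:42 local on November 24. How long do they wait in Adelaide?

2 hours 50 minutes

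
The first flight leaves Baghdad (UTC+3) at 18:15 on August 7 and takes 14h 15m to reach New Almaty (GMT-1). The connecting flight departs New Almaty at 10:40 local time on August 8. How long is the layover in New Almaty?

6 hours 10 minutes

Convert departure to UTC: 18:15 − 3:00 = 15:15 UTC on Aug 7.
Add 14 hours 15 minutes flight time → 05:30 UTC (Aug 8).
New Almaty is UTC−1:00, so local arrival = 05:30 − 1:00 = 04:30 on Aug 8.
Layover = 10:40 − 04:30 = 6 hours 10 minutes.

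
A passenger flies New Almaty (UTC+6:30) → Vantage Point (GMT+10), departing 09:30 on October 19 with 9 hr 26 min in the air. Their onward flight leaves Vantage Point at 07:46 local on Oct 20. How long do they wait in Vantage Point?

9 hours 20 minutes

Convert departure to UTC: 09:30 − 6:30 = 03:00 UTC on Oct 19.
Add 9 hours and 26 minutes flight time → 12:26 UTC.
Vantage Point is UTC+10:00, so local arrival = 12:26 + 10:00 = 22:26 on Oct 19.
Layover = 07:46 − 22:26 (+1 day) = 9 hours 20 minutes.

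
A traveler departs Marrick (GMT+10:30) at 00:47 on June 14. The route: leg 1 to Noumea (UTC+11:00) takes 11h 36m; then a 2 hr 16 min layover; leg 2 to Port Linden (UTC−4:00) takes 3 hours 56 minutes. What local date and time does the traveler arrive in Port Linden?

Convert departure to UTC: 00:47 − 10:30 = 14:17 UTC on Jun 13.
Add 11 hours and 36 minutes leg 1 → 01:53 UTC (Jun 14).
Add 2 hours 16 minutes layover in Noumea → 04:09 UTC.
Add 3 hours 56 minutes leg 2 → 08:05 UTC.
Port Linden is UTC−4:00, so local arrival = 08:05 − 4:00 = 04:05 on Jun 14.

04:05 on June 14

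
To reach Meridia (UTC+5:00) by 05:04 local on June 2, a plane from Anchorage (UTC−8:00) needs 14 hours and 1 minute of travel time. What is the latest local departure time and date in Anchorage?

02:03 on Jun 1

Target arrival in UTC: 05:04 − 5:00 = 00:04 on Jun 2.
Subtract 14 hours 1 minute → departure 10:03 UTC on Jun 1.
Anchorage is UTC−8:00: 10:03 − 8:00 = 02:03 on Jun 1.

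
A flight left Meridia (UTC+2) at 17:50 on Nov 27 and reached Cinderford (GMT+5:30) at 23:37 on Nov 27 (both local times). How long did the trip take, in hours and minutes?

2 hours 17 minutes

Departure in UTC: 17:50 − 2:00 = 15:50 on Nov 27.
Arrival in UTC: 23:37 − 5:30 = 18:07 on Nov 27.
Elapsed = 18:07 − 15:50 = 2 hours 17 minutes.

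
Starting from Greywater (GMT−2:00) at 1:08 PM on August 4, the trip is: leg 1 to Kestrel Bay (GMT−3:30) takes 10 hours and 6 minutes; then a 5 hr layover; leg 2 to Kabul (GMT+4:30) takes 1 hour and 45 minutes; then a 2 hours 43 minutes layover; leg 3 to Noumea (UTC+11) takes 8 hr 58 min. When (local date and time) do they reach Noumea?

6:40 AM on August 6

Convert departure to UTC: 1:08 PM + 2:00 = 3:08 PM UTC on Aug 4.
Add 10 hours and 6 minutes leg 1 → 1:14 AM UTC (Aug 5).
Add 5 hours layover in Kestrel Bay → 6:14 AM UTC.
Add 1 hour and 45 minutes leg 2 → 7:59 AM UTC.
Add 2 hours and 43 minutes layover in Kabul → 10:42 AM UTC.
Add 8 hours and 58 minutes leg 3 → 7:40 PM UTC.
Noumea is UTC+11:00, so local arrival = 7:40 PM + 11:00 = 6:40 AM on Aug 6.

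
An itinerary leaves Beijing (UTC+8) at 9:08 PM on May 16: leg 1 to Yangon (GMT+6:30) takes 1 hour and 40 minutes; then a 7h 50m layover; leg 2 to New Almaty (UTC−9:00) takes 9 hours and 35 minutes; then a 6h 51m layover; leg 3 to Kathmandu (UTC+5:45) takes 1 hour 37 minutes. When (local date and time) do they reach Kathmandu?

10:26 PM on May 17

Convert departure to UTC: 9:08 PM − 8:00 = 1:08 PM UTC on May 16.
Add 1 hour and 40 minutes leg 1 → 2:48 PM UTC.
Add 7 hours and 50 minutes layover in Yangon → 10:38 PM UTC.
Add 9 hours 35 minutes leg 2 → 8:13 AM UTC (May 17).
Add 6 hours and 51 minutes layover in New Almaty → 3:04 PM UTC.
Add 1 hour 37 minutes leg 3 → 4:41 PM UTC.
Kathmandu is UTC+5:45, so local arrival = 4:41 PM + 5:45 = 10:26 PM on May 17.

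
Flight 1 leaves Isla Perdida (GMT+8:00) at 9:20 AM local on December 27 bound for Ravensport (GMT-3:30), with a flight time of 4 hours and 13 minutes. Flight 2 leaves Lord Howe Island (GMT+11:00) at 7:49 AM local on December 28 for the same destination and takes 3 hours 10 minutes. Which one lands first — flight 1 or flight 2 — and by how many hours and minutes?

Flight 1 in UTC: 9:20 AM − 8:00 = 1:20 AM on Dec 27.
+4 hours and 13 minutes → arrive 5:33 AM UTC on Dec 27.
Flight 2 in UTC: 7:49 AM − 11:00 = 8:49 PM on Dec 27.
+3 hours 10 minutes → arrive 11:59 PM UTC on Dec 27.
Flight 1 lands earlier by 18 hours 26 minutes.

the first, by 18 hours 26 minutes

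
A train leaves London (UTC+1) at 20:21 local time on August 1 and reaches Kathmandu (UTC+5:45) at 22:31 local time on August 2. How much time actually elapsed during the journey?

Kathmandu is 4:45 ahead of London.
Clock-face elapsed time (ignoring zones) is 26 hours 10 minutes.
Actual elapsed = 26 hours 10 minutes − 4:45 = 21 hours 25 minutes.

21 hours 25 minutes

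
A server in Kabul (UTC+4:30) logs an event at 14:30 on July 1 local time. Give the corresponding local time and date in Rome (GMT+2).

Rome is 2:30 behind Kabul.
Shift by the zone difference: 14:30 − 2:30 = 12:00 on Jul 1 in Rome.

12:00 on Jul 1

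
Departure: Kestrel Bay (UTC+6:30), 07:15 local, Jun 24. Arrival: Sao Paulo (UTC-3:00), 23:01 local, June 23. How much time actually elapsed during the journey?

1 hour 16 minutes

Sao Paulo is 9:30 behind Kestrel Bay.
Clock-face elapsed time (ignoring zones) is −8 hours 14 minutes.
Actual elapsed = −8 hours 14 minutes + 9:30 = 1 hour 16 minutes.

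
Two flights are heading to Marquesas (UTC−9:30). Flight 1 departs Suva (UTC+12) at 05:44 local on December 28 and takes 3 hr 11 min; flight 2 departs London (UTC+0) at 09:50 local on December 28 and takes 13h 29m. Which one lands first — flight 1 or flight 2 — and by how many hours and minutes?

Flight 1 in UTC: 05:44 − 12:00 = 17:44 on Dec 27.
+3 hours 11 minutes → arrive 20:55 UTC on Dec 27.
Flight 2 departs at 09:50 UTC (Dec 28).
+13 hours and 29 minutes → arrive 23:19 UTC on Dec 28.
Flight 1 lands earlier by 26 hours 24 minutes.

the first, by 26 hours 24 minutes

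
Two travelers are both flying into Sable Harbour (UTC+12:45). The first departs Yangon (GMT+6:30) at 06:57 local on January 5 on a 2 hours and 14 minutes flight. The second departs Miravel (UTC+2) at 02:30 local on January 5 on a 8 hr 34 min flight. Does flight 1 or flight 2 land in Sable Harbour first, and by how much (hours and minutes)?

Flight 1 in UTC: 06:57 − 6:30 = 00:27 on Jan 5.
+2 hours 14 minutes → arrive 02:41 UTC on Jan 5.
Flight 2 in UTC: 02:30 − 2:00 = 00:30 on Jan 5.
+8 hours and 34 minutes → arrive 09:04 UTC on Jan 5.
Flight 1 lands earlier by 6 hours 23 minutes.

the first, by 6 hours 23 minutes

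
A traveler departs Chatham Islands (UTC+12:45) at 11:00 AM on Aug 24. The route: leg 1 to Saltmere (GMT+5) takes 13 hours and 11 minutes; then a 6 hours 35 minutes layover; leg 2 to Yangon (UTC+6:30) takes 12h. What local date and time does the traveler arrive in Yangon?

Convert departure to UTC: 11:00 AM − 12:45 = 10:15 PM UTC on Aug 23.
Add 13 hours 11 minutes leg 1 → 11:26 AM UTC (Aug 24).
Add 6 hours 35 minutes layover in Saltmere → 6:01 PM UTC.
Add 12 hours leg 2 → 6:01 AM UTC (Aug 25).
Yangon is UTC+6:30, so local arrival = 6:01 AM + 6:30 = 12:31 PM on Aug 25.

12:31 PM on Aug 25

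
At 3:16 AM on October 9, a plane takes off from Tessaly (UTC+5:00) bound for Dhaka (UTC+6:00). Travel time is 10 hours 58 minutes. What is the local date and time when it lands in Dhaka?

Dhaka is 1:00 ahead of Tessaly.
After 10 hours 58 minutes it is 2:14 PM in Tessaly.
Shift by the zone difference: 2:14 PM + 1:00 = 3:14 PM on Oct 9 in Dhaka.

3:14 PM on Oct 9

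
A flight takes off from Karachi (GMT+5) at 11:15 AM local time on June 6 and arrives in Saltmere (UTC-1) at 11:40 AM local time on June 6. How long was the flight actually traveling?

Departure in UTC: 11:15 AM − 5:00 = 6:15 AM on Jun 6.
Arrival in UTC: 11:40 AM + 1:00 = 12:40 PM on Jun 6.
Elapsed = 12:40 PM − 6:15 AM = 6 hours 25 minutes.

6 hours 25 minutes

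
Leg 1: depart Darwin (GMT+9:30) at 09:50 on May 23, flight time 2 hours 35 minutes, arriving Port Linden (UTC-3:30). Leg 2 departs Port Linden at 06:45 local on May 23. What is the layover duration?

7 hours 20 minutes

Convert departure to UTC: 09:50 − 9:30 = 00:20 UTC on May 23.
Add 2 hours 35 minutes flight time → 02:55 UTC.
Port Linden is UTC−3:30, so local arrival = 02:55 − 3:30 = 23:25 on May 22.
Layover = 06:45 − 23:25 (+1 day) = 7 hours 20 minutes.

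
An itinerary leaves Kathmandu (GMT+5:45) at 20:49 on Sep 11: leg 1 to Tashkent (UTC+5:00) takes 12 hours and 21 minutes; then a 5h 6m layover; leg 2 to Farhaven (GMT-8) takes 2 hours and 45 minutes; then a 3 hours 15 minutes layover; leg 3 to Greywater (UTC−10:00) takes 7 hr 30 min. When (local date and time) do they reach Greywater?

Convert departure to UTC: 20:49 − 5:45 = 15:04 UTC on Sep 11.
Add 12 hours 21 minutes leg 1 → 03:25 UTC (Sep 12).
Add 5 hours and 6 minutes layover in Tashkent → 08:31 UTC.
Add 2 hours 45 minutes leg 2 → 11:16 UTC.
Add 3 hours and 15 minutes layover in Farhaven → 14:31 UTC.
Add 7 hours and 30 minutes leg 3 → 22:01 UTC.
Greywater is UTC−10:00, so local arrival = 22:01 − 10:00 = 12:01 on Sep 12.

12:01 on Sep 12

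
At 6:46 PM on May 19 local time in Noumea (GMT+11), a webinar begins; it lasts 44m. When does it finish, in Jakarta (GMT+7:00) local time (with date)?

Convert start to UTC: 6:46 PM − 11:00 = 7:46 AM UTC on May 19.
Add 44 minutes duration → 8:30 AM UTC.
Jakarta is UTC+7:00, so local end time = 8:30 AM + 7:00 = 3:30 PM on May 19.

3:30 PM on May 19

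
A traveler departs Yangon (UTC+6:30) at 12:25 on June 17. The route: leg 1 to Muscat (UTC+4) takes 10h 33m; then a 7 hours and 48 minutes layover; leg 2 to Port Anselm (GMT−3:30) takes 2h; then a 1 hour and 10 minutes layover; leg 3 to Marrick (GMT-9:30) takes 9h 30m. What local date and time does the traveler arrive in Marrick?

Convert departure to UTC: 12:25 − 6:30 = 05:55 UTC on Jun 17.
Add 10 hours and 33 minutes leg 1 → 16:28 UTC.
Add 7 hours 48 minutes layover in Muscat → 00:16 UTC (Jun 18).
Add 2 hours leg 2 → 02:16 UTC.
Add 1 hour and 10 minutes layover in Port Anselm → 03:26 UTC.
Add 9 hours 30 minutes leg 3 → 12:56 UTC.
Marrick is UTC−9:30, so local arrival = 12:56 − 9:30 = 03:26 on Jun 18.

03:26 on June 18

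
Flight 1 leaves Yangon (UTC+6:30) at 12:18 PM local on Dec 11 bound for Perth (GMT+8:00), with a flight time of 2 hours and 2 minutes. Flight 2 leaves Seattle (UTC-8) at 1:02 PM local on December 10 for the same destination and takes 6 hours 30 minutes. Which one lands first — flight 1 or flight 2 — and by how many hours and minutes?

the second, by 4 hours 18 minutes

Flight 1 in UTC: 12:18 PM − 6:30 = 5:48 AM on Dec 11.
+2 hours and 2 minutes → arrive 7:50 AM UTC on Dec 11.
Flight 2 in UTC: 1:02 PM + 8:00 = 9:02 PM on Dec 10.
+6 hours 30 minutes → arrive 3:32 AM UTC on Dec 11.
Flight 2 lands earlier by 4 hours 18 minutes.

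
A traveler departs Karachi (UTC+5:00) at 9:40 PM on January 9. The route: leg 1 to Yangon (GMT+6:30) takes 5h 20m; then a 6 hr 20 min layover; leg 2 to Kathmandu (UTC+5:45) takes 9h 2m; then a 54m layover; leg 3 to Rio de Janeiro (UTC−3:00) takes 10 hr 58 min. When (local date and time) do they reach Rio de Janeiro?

10:14 PM on January 10

Convert departure to UTC: 9:40 PM − 5:00 = 4:40 PM UTC on Jan 9.
Add 5 hours 20 minutes leg 1 → 10:00 PM UTC.
Add 6 hours 20 minutes layover in Yangon → 4:20 AM UTC (Jan 10).
Add 9 hours and 2 minutes leg 2 → 1:22 PM UTC.
Add 54 minutes layover in Kathmandu → 2:16 PM UTC.
Add 10 hours 58 minutes leg 3 → 1:14 AM UTC (Jan 11).
Rio de Janeiro is UTC−3:00, so local arrival = 1:14 AM − 3:00 = 10:14 PM on Jan 10.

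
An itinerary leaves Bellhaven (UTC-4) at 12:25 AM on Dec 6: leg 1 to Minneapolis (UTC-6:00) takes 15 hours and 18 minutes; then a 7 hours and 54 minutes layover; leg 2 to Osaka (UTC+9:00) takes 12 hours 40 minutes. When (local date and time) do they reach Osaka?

Convert departure to UTC: 12:25 AM + 4:00 = 4:25 AM UTC on Dec 6.
Add 15 hours 18 minutes leg 1 → 7:43 PM UTC.
Add 7 hours 54 minutes layover in Minneapolis → 3:37 AM UTC (Dec 7).
Add 12 hours and 40 minutes leg 2 → 4:17 PM UTC.
Osaka is UTC+9:00, so local arrival = 4:17 PM + 9:00 = 1:17 AM on Dec 8.

1:17 AM on Dec 8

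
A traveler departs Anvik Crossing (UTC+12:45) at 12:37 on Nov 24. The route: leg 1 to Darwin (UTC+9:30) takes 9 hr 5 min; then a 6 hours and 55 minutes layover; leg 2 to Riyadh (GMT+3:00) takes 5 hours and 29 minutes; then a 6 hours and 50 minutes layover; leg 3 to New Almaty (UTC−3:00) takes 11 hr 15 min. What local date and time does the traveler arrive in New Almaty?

Convert departure to UTC: 12:37 − 12:45 = 23:52 UTC on Nov 23.
Add 9 hours and 5 minutes leg 1 → 08:57 UTC (Nov 24).
Add 6 hours and 55 minutes layover in Darwin → 15:52 UTC.
Add 5 hours and 29 minutes leg 2 → 21:21 UTC.
Add 6 hours 50 minutes layover in Riyadh → 04:11 UTC (Nov 25).
Add 11 hours 15 minutes leg 3 → 15:26 UTC.
New Almaty is UTC−3:00, so local arrival = 15:26 − 3:00 = 12:26 on Nov 25.

12:26 on Nov 25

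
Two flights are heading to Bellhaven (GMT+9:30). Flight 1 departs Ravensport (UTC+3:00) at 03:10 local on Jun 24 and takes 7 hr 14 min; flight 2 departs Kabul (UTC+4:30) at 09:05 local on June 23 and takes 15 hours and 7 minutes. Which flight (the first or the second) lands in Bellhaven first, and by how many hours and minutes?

the second, by 11 hours 42 minutes

Flight 1 in UTC: 03:10 − 3:00 = 00:10 on Jun 24.
+7 hours and 14 minutes → arrive 07:24 UTC on Jun 24.
Flight 2 in UTC: 09:05 − 4:30 = 04:35 on Jun 23.
+15 hours and 7 minutes → arrive 19:42 UTC on Jun 23.
Flight 2 lands earlier by 11 hours 42 minutes.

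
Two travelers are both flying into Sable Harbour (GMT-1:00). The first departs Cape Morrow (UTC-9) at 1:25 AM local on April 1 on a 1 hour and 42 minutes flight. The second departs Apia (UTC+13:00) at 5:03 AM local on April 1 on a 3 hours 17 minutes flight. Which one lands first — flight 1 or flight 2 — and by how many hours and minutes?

the second, by 16 hours 47 minutes

Flight 1 in UTC: 1:25 AM + 9:00 = 10:25 AM on Apr 1.
+1 hour 42 minutes → arrive 12:07 PM UTC on Apr 1.
Flight 2 in UTC: 5:03 AM − 13:00 = 4:03 PM on Mar 31.
+3 hours 17 minutes → arrive 7:20 PM UTC on Mar 31.
Flight 2 lands earlier by 16 hours 47 minutes.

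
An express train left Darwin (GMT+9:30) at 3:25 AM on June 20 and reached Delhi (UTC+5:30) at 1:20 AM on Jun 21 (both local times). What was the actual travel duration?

Departure in UTC: 3:25 AM − 9:30 = 5:55 PM on Jun 19.
Arrival in UTC: 1:20 AM − 5:30 = 7:50 PM on Jun 20.
Elapsed = 7:50 PM − 5:55 PM (+1 day) = 25 hours 55 minutes.

25 hours 55 minutes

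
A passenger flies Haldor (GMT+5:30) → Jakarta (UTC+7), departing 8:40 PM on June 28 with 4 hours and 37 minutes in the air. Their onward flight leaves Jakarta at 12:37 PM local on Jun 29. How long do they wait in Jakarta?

Convert departure to UTC: 8:40 PM − 5:30 = 3:10 PM UTC on Jun 28.
Add 4 hours 37 minutes flight time → 7:47 PM UTC.
Jakarta is UTC+7:00, so local arrival = 7:47 PM + 7:00 = 2:47 AM on Jun 29.
Layover = 12:37 PM − 2:47 AM = 9 hours 50 minutes.

9 hours 50 minutes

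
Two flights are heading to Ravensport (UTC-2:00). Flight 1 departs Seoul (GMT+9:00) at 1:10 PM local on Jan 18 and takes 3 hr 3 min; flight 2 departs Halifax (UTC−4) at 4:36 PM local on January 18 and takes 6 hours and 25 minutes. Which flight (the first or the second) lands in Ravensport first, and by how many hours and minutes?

Flight 1 in UTC: 1:10 PM − 9:00 = 4:10 AM on Jan 18.
+3 hours 3 minutes → arrive 7:13 AM UTC on Jan 18.
Flight 2 in UTC: 4:36 PM + 4:00 = 8:36 PM on Jan 18.
+6 hours and 25 minutes → arrive 3:01 AM UTC on Jan 19.
Flight 1 lands earlier by 19 hours 48 minutes.

the first, by 19 hours 48 minutes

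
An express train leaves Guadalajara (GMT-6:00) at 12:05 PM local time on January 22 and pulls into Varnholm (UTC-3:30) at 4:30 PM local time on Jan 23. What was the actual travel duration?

Departure in UTC: 12:05 PM + 6:00 = 6:05 PM on Jan 22.
Arrival in UTC: 4:30 PM + 3:30 = 8:00 PM on Jan 23.
Elapsed = 8:00 PM − 6:05 PM (+1 day) = 25 hours 55 minutes.

25 hours 55 minutes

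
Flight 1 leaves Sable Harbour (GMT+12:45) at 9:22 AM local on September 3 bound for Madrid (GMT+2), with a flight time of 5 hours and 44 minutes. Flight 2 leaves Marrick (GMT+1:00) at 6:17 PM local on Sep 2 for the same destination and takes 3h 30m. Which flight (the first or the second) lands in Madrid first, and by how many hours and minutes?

Flight 1 in UTC: 9:22 AM − 12:45 = 8:37 PM on Sep 2.
+5 hours 44 minutes → arrive 2:21 AM UTC on Sep 3.
Flight 2 in UTC: 6:17 PM − 1:00 = 5:17 PM on Sep 2.
+3 hours and 30 minutes → arrive 8:47 PM UTC on Sep 2.
Flight 2 lands earlier by 5 hours 34 minutes.

the second, by 5 hours 34 minutes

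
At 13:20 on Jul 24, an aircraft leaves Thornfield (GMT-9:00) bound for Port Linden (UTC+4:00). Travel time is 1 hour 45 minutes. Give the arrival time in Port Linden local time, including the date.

Convert departure to UTC: 13:20 + 9:00 = 22:20 UTC on Jul 24.
Add 1 hour 45 minutes travel time → 00:05 UTC (Jul 25).
Port Linden is UTC+4:00, so local arrival = 00:05 + 4:00 = 04:05 on Jul 25.

04:05 on Jul 25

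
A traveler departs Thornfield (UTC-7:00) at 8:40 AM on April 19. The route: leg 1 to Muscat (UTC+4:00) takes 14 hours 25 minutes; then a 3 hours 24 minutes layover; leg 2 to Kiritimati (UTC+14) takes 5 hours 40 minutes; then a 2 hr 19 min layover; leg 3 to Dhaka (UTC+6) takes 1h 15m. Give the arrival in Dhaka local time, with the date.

Convert departure to UTC: 8:40 AM + 7:00 = 3:40 PM UTC on Apr 19.
Add 14 hours 25 minutes leg 1 → 6:05 AM UTC (Apr 20).
Add 3 hours 24 minutes layover in Muscat → 9:29 AM UTC.
Add 5 hours and 40 minutes leg 2 → 3:09 PM UTC.
Add 2 hours and 19 minutes layover in Kiritimati → 5:28 PM UTC.
Add 1 hour and 15 minutes leg 3 → 6:43 PM UTC.
Dhaka is UTC+6:00, so local arrival = 6:43 PM + 6:00 = 12:43 AM on Apr 21.

12:43 AM on April 21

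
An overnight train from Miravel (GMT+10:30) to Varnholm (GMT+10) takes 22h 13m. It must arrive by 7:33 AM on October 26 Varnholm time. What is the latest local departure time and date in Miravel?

9:50 AM on Oct 25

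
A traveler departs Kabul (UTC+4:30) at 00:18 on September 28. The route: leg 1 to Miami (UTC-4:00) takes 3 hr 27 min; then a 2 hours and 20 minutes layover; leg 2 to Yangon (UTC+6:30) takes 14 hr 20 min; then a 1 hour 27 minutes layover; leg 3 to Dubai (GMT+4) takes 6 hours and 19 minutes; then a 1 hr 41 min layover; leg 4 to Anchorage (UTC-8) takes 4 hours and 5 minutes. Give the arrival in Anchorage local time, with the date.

Convert departure to UTC: 00:18 − 4:30 = 19:48 UTC on Sep 27.
Add 3 hours and 27 minutes leg 1 → 23:15 UTC.
Add 2 hours 20 minutes layover in Miami → 01:35 UTC (Sep 28).
Add 14 hours 20 minutes leg 2 → 15:55 UTC.
Add 1 hour 27 minutes layover in Yangon → 17:22 UTC.
Add 6 hours and 19 minutes leg 3 → 23:41 UTC.
Add 1 hour 41 minutes layover in Dubai → 01:22 UTC (Sep 29).
Add 4 hours and 5 minutes leg 4 → 05:27 UTC.
Anchorage is UTC−8:00, so local arrival = 05:27 − 8:00 = 21:27 on Sep 28.

21:27 on September 28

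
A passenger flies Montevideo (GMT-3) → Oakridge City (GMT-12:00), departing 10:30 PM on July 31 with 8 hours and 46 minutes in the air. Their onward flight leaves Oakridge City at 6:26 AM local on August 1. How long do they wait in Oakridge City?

8 hours 10 minutes

Convert departure to UTC: 10:30 PM + 3:00 = 1:30 AM UTC on Aug 1.
Add 8 hours 46 minutes flight time → 10:16 AM UTC.
Oakridge City is UTC−12:00, so local arrival = 10:16 AM − 12:00 = 10:16 PM on Jul 31.
Layover = 6:26 AM − 10:16 PM (+1 day) = 8 hours 10 minutes.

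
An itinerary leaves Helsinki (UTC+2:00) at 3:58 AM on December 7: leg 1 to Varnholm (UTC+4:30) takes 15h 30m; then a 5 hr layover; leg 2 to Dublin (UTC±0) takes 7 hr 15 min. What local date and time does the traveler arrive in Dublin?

Convert departure to UTC: 3:58 AM − 2:00 = 1:58 AM UTC on Dec 7.
Add 15 hours and 30 minutes leg 1 → 5:28 PM UTC.
Add 5 hours layover in Varnholm → 10:28 PM UTC.
Add 7 hours and 15 minutes leg 2 → 5:43 AM UTC (Dec 8).
Dublin is UTC+0, so local arrival is the same: 5:43 AM on Dec 8.

5:43 AM on December 8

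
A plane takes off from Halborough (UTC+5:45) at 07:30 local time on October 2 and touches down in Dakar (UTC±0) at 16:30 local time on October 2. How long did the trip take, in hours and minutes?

14 hours 45 minutes

Departure in UTC: 07:30 − 5:45 = 01:45 on Oct 2.
Arrival is already UTC: 16:30 on Oct 2.
Elapsed = 16:30 − 01:45 = 14 hours 45 minutes.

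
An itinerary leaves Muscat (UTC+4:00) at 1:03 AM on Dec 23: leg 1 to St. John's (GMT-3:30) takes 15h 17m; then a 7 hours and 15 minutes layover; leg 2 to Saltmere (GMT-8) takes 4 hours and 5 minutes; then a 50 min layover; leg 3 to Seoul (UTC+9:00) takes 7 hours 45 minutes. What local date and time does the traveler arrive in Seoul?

Convert departure to UTC: 1:03 AM − 4:00 = 9:03 PM UTC on Dec 22.
Add 15 hours 17 minutes leg 1 → 12:20 PM UTC (Dec 23).
Add 7 hours and 15 minutes layover in St. John's → 7:35 PM UTC.
Add 4 hours 5 minutes leg 2 → 11:40 PM UTC.
Add 50 minutes layover in Saltmere → 12:30 AM UTC (Dec 24).
Add 7 hours 45 minutes leg 3 → 8:15 AM UTC.
Seoul is UTC+9:00, so local arrival = 8:15 AM + 9:00 = 5:15 PM on Dec 24.

5:15 PM on Dec 24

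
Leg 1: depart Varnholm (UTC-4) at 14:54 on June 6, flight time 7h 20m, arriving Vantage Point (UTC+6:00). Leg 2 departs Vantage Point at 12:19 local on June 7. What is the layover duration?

4 hours 5 minutes

Convert departure to UTC: 14:54 + 4:00 = 18:54 UTC on Jun 6.
Add 7 hours 20 minutes flight time → 02:14 UTC (Jun 7).
Vantage Point is UTC+6:00, so local arrival = 02:14 + 6:00 = 08:14 on Jun 7.
Layover = 12:19 − 08:14 = 4 hours 5 minutes.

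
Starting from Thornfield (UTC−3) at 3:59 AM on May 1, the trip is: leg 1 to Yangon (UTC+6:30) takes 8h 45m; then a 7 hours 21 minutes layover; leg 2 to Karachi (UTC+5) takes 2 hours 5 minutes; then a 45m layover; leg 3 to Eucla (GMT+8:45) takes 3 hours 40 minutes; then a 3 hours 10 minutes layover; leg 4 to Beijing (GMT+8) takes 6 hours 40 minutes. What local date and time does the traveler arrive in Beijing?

11:25 PM on May 2

Convert departure to UTC: 3:59 AM + 3:00 = 6:59 AM UTC on May 1.
Add 8 hours 45 minutes leg 1 → 3:44 PM UTC.
Add 7 hours and 21 minutes layover in Yangon → 11:05 PM UTC.
Add 2 hours 5 minutes leg 2 → 1:10 AM UTC (May 2).
Add 45 minutes layover in Karachi → 1:55 AM UTC.
Add 3 hours and 40 minutes leg 3 → 5:35 AM UTC.
Add 3 hours 10 minutes layover in Eucla → 8:45 AM UTC.
Add 6 hours and 40 minutes leg 4 → 3:25 PM UTC.
Beijing is UTC+8:00, so local arrival = 3:25 PM + 8:00 = 11:25 PM on May 2.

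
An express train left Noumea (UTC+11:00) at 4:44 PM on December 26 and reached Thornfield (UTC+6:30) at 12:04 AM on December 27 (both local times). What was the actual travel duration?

11 hours 50 minutes

Departure in UTC: 4:44 PM − 11:00 = 5:44 AM on Dec 26.
Arrival in UTC: 12:04 AM − 6:30 = 5:34 PM on Dec 26.
Elapsed = 5:34 PM − 5:44 AM = 11 hours 50 minutes.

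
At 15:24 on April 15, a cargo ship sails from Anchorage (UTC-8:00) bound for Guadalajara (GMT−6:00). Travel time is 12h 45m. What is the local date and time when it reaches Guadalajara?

06:09 on April 16

Guadalajara is 2:00 ahead of Anchorage.
After 12 hours and 45 minutes it is 04:09 (Apr 16) in Anchorage.
Shift by the zone difference: 04:09 + 2:00 = 06:09 on Apr 16 in Guadalajara.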